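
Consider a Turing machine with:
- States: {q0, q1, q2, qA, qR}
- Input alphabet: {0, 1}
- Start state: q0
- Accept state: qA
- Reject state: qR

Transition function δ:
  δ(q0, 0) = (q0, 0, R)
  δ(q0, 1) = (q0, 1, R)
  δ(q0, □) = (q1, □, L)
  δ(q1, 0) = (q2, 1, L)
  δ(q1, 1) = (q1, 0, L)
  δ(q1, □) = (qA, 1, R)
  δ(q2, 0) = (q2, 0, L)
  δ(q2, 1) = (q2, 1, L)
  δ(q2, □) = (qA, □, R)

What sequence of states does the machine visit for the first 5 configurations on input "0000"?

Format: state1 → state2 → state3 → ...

Execution trace:
Initial: [q0]0000
Step 1: δ(q0, 0) = (q0, 0, R) → 0[q0]000
Step 2: δ(q0, 0) = (q0, 0, R) → 00[q0]00
Step 3: δ(q0, 0) = (q0, 0, R) → 000[q0]0
Step 4: δ(q0, 0) = (q0, 0, R) → 0000[q0]□

State sequence: q0 → q0 → q0 → q0 → q0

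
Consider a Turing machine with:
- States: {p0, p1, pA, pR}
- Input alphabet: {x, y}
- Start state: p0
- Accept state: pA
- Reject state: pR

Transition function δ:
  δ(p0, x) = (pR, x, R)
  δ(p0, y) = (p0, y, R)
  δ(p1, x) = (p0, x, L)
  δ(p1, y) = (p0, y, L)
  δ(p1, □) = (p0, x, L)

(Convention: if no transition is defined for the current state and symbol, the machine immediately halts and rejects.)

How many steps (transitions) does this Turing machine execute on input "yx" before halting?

Execution trace:
Initial: [p0]yx
Step 1: δ(p0, y) = (p0, y, R) → y[p0]x
Step 2: δ(p0, x) = (pR, x, R) → yx[pR]□

The machine reaches the reject state pR and halts.

The machine executed 2 steps before halting.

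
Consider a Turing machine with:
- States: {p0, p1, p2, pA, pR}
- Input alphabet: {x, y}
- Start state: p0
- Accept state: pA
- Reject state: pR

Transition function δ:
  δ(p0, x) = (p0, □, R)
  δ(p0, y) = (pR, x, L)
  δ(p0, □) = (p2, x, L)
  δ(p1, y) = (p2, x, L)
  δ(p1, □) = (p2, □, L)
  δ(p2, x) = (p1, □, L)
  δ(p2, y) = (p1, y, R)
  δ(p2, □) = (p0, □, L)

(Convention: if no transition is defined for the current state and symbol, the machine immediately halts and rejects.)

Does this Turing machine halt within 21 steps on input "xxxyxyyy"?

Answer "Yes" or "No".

Execution trace:
Initial: [p0]xxxyxyyy
Step 1: δ(p0, x) = (p0, □, R) → □[p0]xxyxyyy
Step 2: δ(p0, x) = (p0, □, R) → □□[p0]xyxyyy
Step 3: δ(p0, x) = (p0, □, R) → □□□[p0]yxyyy
Step 4: δ(p0, y) = (pR, x, L) → □□[pR]□xxyyy

The machine reaches the reject state pR and halts.
The machine halted after 4 steps (within the 21-step bound).

Answer: Yes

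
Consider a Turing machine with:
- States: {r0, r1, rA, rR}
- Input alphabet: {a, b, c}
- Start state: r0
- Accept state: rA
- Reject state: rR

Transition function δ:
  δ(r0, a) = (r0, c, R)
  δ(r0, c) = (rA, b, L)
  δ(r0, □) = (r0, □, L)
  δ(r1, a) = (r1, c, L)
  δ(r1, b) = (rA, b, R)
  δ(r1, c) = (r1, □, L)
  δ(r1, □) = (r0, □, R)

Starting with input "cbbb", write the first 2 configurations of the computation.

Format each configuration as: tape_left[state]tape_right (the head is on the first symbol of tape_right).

Transitions applied:
Step 1: δ(r0, c) = (rA, b, L)

The first 2 configurations are:
[r0]cbbb ⊢ [rA]□bbbb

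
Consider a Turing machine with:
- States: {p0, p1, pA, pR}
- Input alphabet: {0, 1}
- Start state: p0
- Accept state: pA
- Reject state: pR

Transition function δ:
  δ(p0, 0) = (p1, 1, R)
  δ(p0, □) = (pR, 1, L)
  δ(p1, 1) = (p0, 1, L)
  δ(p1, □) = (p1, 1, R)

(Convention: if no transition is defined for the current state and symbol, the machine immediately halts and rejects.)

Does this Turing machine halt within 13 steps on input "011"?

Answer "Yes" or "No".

Execution trace:
Initial: [p0]011
Step 1: δ(p0, 0) = (p1, 1, R) → 1[p1]11
Step 2: δ(p1, 1) = (p0, 1, L) → [p0]111

No transition is defined for δ(p0, 1). By convention the machine halts and rejects.
The machine halted after 2 steps (within the 13-step bound).

Answer: Yes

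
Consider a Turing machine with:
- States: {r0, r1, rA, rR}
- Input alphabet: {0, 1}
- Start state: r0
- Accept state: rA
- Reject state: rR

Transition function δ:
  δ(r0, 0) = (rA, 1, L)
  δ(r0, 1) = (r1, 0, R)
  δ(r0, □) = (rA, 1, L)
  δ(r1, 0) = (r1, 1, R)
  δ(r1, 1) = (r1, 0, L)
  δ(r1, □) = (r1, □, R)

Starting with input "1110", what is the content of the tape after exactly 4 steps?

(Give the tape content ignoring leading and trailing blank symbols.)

Execution trace:
Initial: [r0]1110
Step 1: δ(r0, 1) = (r1, 0, R) → 0[r1]110
Step 2: δ(r1, 1) = (r1, 0, L) → [r1]0010
Step 3: δ(r1, 0) = (r1, 1, R) → 1[r1]010
Step 4: δ(r1, 0) = (r1, 1, R) → 11[r1]10

After 4 steps, the tape (ignoring leading/trailing blanks) is: 1110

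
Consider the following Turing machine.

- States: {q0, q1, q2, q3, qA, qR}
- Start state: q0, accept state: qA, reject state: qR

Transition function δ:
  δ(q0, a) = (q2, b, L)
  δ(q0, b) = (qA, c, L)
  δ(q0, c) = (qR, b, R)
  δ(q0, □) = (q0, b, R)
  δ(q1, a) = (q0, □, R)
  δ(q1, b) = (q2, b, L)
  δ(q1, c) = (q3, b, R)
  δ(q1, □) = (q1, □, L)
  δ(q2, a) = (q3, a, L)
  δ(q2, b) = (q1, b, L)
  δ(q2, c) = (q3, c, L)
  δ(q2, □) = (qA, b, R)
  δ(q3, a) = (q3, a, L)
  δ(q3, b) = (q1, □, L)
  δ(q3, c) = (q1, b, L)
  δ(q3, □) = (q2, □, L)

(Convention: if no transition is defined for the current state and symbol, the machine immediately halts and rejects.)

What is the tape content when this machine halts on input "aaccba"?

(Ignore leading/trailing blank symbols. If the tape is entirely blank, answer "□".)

Execution trace:
Initial: [q0]aaccba
Step 1: δ(q0, a) = (q2, b, L) → [q2]□baccba
Step 2: δ(q2, □) = (qA, b, R) → b[qA]baccba

The machine reaches the accept state qA and halts.

Final tape (ignoring leading/trailing blanks): bbaccba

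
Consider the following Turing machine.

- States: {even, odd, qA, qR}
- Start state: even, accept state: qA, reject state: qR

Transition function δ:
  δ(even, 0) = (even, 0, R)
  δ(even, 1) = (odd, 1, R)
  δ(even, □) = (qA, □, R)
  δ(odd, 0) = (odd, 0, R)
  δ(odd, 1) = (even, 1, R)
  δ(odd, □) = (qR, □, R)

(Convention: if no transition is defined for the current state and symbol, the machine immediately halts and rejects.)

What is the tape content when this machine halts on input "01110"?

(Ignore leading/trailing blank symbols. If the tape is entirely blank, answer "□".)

Execution trace:
Initial: [even]01110
Step 1: δ(even, 0) = (even, 0, R) → 0[even]1110
Step 2: δ(even, 1) = (odd, 1, R) → 01[odd]110
Step 3: δ(odd, 1) = (even, 1, R) → 011[even]10
Step 4: δ(even, 1) = (odd, 1, R) → 0111[odd]0
Step 5: δ(odd, 0) = (odd, 0, R) → 01110[odd]□
Step 6: δ(odd, □) = (qR, □, R) → 01110□[qR]□

The machine reaches the reject state qR and halts.

Final tape (ignoring leading/trailing blanks): 01110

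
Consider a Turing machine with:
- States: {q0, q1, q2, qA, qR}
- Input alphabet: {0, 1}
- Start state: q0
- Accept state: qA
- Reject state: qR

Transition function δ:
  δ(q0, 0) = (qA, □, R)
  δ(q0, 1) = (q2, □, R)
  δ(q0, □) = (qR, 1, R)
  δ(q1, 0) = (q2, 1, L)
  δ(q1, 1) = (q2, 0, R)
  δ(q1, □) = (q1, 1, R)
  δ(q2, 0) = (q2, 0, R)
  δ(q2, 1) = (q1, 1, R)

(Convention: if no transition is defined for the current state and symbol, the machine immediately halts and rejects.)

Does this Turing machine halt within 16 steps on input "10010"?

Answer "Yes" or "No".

Execution trace:
Initial: [q0]10010
Step 1: δ(q0, 1) = (q2, □, R) → □[q2]0010
Step 2: δ(q2, 0) = (q2, 0, R) → □0[q2]010
Step 3: δ(q2, 0) = (q2, 0, R) → □00[q2]10
Step 4: δ(q2, 1) = (q1, 1, R) → □001[q1]0
Step 5: δ(q1, 0) = (q2, 1, L) → □00[q2]11
Step 6: δ(q2, 1) = (q1, 1, R) → □001[q1]1
Step 7: δ(q1, 1) = (q2, 0, R) → □0010[q2]□

No transition is defined for δ(q2, □). By convention the machine halts and rejects.
The machine halted after 7 steps (within the 16-step bound).

Answer: Yes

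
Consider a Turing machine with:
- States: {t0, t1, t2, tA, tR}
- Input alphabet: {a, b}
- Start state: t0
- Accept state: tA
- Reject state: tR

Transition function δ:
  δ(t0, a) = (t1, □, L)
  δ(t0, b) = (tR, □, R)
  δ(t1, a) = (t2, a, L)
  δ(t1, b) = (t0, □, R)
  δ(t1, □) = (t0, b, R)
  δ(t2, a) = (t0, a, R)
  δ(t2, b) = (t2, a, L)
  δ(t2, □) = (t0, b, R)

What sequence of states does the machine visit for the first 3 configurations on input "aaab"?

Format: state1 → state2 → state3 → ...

Execution trace:
Initial: [t0]aaab
Step 1: δ(t0, a) = (t1, □, L) → [t1]□□aab
Step 2: δ(t1, □) = (t0, b, R) → b[t0]□aab

No transition is defined for δ(t0, □). By convention the machine halts and rejects.

State sequence: t0 → t1 → t0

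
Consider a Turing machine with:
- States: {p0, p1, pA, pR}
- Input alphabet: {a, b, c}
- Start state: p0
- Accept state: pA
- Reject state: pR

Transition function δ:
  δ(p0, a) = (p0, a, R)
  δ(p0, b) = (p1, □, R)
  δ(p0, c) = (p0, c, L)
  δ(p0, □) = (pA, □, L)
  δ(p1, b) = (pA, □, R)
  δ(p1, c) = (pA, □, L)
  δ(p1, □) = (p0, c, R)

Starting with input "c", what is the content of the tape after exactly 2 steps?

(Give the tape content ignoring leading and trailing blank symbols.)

Execution trace:
Initial: [p0]c
Step 1: δ(p0, c) = (p0, c, L) → [p0]□c
Step 2: δ(p0, □) = (pA, □, L) → [pA]□□c

The machine reaches the accept state pA and halts.

After 2 steps, the tape (ignoring leading/trailing blanks) is: c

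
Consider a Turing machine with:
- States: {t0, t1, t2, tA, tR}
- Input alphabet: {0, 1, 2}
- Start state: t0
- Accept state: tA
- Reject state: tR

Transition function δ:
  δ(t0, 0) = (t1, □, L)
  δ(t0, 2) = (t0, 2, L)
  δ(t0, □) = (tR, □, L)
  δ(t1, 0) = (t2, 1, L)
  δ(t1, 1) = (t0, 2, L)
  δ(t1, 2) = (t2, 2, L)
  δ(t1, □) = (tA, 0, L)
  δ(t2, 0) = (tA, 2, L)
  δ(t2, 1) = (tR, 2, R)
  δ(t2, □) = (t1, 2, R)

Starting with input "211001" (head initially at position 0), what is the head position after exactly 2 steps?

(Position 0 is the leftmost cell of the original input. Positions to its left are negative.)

Execution trace (head position shown):
Step 0: [t0]211001  (head at position 0)
Step 1: move left → [t0]□211001  (head at position -1)
Step 2: move left → [tR]□□211001  (head at position -2)

After 2 steps, the head is at position -2.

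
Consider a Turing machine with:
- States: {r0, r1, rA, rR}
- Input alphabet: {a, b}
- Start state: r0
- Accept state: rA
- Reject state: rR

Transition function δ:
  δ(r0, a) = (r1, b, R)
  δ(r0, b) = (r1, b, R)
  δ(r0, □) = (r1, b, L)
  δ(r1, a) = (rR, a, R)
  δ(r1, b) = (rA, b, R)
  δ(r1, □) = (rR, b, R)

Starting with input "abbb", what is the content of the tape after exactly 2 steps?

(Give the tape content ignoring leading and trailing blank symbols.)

Execution trace:
Initial: [r0]abbb
Step 1: δ(r0, a) = (r1, b, R) → b[r1]bbb
Step 2: δ(r1, b) = (rA, b, R) → bb[rA]bb

The machine reaches the accept state rA and halts.

After 2 steps, the tape (ignoring leading/trailing blanks) is: bbbb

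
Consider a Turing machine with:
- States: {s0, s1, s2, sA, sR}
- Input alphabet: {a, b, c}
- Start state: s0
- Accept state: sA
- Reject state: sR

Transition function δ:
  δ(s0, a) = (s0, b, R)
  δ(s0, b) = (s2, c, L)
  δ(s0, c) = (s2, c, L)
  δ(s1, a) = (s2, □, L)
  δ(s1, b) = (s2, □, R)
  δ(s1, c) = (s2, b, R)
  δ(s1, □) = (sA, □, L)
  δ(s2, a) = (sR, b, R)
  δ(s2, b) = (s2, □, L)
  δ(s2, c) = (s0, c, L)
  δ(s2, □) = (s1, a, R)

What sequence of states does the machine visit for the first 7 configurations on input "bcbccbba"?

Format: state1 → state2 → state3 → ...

Execution trace:
Initial: [s0]bcbccbba
Step 1: δ(s0, b) = (s2, c, L) → [s2]□ccbccbba
Step 2: δ(s2, □) = (s1, a, R) → a[s1]ccbccbba
Step 3: δ(s1, c) = (s2, b, R) → ab[s2]cbccbba
Step 4: δ(s2, c) = (s0, c, L) → a[s0]bcbccbba
Step 5: δ(s0, b) = (s2, c, L) → [s2]accbccbba
Step 6: δ(s2, a) = (sR, b, R) → b[sR]ccbccbba

The machine reaches the reject state sR and halts.

State sequence: s0 → s2 → s1 → s2 → s0 → s2 → sR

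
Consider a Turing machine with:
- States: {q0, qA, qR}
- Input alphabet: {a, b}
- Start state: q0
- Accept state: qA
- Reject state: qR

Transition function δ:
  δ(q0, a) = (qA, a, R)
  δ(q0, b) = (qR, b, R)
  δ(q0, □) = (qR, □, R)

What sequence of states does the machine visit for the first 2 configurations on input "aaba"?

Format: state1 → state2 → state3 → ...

Execution trace:
Initial: [q0]aaba
Step 1: δ(q0, a) = (qA, a, R) → a[qA]aba

The machine reaches the accept state qA and halts.

State sequence: q0 → qA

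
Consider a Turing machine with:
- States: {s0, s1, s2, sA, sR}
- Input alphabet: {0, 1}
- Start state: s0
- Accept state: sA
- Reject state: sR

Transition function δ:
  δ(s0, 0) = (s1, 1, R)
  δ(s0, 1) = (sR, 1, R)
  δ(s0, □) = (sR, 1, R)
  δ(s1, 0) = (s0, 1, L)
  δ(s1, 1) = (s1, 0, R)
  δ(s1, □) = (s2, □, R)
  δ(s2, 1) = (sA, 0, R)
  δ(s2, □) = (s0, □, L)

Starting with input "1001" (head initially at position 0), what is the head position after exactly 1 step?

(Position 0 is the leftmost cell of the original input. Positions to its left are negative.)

Execution trace (head position shown):
Step 0: [s0]1001  (head at position 0)
Step 1: move right → 1[sR]001  (head at position 1)

After 1 step, the head is at position 1.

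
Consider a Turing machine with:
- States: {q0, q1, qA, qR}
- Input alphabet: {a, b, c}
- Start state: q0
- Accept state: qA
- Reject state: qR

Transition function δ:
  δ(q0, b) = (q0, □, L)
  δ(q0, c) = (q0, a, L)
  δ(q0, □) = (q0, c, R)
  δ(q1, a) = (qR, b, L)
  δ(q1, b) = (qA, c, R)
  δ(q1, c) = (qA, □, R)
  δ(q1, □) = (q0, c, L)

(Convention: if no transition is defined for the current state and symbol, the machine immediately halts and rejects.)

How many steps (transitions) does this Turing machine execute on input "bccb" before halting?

Execution trace:
Initial: [q0]bccb
Step 1: δ(q0, b) = (q0, □, L) → [q0]□□ccb
Step 2: δ(q0, □) = (q0, c, R) → c[q0]□ccb
Step 3: δ(q0, □) = (q0, c, R) → cc[q0]ccb
Step 4: δ(q0, c) = (q0, a, L) → c[q0]cacb
Step 5: δ(q0, c) = (q0, a, L) → [q0]caacb
Step 6: δ(q0, c) = (q0, a, L) → [q0]□aaacb
Step 7: δ(q0, □) = (q0, c, R) → c[q0]aaacb

No transition is defined for δ(q0, a). By convention the machine halts and rejects.

The machine executed 7 steps before halting.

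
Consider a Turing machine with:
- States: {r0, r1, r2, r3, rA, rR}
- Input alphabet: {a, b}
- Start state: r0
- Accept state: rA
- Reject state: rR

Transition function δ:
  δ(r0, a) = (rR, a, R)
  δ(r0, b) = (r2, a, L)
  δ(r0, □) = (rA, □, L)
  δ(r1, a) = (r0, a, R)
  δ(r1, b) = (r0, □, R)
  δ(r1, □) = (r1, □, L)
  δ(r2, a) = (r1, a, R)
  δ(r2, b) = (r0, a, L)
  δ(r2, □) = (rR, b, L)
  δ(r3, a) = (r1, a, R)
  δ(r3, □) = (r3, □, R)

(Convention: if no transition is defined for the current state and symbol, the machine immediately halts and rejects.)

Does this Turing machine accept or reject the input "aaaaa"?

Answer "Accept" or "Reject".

Execution trace:
Initial: [r0]aaaaa
Step 1: δ(r0, a) = (rR, a, R) → a[rR]aaaa

The machine reaches the reject state rR and halts.

Answer: Reject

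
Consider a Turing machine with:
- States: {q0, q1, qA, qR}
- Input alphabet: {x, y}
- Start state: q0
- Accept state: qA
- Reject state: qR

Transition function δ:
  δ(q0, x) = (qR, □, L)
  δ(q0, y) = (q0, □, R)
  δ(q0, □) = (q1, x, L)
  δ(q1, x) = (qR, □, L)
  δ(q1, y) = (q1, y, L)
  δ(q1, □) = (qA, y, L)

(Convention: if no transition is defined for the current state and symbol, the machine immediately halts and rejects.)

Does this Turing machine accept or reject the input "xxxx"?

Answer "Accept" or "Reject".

Execution trace:
Initial: [q0]xxxx
Step 1: δ(q0, x) = (qR, □, L) → [qR]□□xxx

The machine reaches the reject state qR and halts.

Answer: Reject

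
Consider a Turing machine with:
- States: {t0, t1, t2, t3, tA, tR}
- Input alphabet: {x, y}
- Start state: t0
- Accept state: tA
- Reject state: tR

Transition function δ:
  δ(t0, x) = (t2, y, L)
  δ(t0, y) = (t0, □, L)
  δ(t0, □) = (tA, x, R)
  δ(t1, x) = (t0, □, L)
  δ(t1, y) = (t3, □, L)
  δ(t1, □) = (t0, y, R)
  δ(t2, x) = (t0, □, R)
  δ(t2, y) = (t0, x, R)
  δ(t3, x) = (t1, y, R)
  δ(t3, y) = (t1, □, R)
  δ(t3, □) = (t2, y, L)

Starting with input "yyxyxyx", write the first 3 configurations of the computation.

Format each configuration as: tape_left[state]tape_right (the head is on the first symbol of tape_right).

Transitions applied:
Step 1: δ(t0, y) = (t0, □, L)
Step 2: δ(t0, □) = (tA, x, R)

The first 3 configurations are:
[t0]yyxyxyx ⊢ [t0]□□yxyxyx ⊢ x[tA]□yxyxyx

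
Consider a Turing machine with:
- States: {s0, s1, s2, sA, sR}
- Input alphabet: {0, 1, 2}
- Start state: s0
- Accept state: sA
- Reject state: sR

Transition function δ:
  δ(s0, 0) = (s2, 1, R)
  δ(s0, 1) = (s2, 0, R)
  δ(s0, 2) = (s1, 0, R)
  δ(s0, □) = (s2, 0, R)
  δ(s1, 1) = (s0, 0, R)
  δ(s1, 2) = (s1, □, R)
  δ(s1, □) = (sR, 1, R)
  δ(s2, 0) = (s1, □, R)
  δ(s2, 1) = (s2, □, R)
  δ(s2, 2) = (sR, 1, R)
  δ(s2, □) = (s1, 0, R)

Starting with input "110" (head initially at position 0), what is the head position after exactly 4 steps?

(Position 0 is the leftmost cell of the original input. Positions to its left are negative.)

Execution trace (head position shown):
Step 0: [s0]110  (head at position 0)
Step 1: move right → 0[s2]10  (head at position 1)
Step 2: move right → 0□[s2]0  (head at position 2)
Step 3: move right → 0□□[s1]□  (head at position 3)
Step 4: move right → 0□□1[sR]□  (head at position 4)

After 4 steps, the head is at position 4.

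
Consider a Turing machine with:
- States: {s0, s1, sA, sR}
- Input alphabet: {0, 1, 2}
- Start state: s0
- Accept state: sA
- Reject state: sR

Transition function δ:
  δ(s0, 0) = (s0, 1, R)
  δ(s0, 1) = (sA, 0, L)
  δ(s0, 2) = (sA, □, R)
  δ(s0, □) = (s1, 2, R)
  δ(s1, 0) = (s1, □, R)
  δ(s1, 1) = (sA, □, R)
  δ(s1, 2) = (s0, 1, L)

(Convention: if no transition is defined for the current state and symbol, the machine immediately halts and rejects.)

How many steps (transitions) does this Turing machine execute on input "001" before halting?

Execution trace:
Initial: [s0]001
Step 1: δ(s0, 0) = (s0, 1, R) → 1[s0]01
Step 2: δ(s0, 0) = (s0, 1, R) → 11[s0]1
Step 3: δ(s0, 1) = (sA, 0, L) → 1[sA]10

The machine reaches the accept state sA and halts.

The machine executed 3 steps before halting.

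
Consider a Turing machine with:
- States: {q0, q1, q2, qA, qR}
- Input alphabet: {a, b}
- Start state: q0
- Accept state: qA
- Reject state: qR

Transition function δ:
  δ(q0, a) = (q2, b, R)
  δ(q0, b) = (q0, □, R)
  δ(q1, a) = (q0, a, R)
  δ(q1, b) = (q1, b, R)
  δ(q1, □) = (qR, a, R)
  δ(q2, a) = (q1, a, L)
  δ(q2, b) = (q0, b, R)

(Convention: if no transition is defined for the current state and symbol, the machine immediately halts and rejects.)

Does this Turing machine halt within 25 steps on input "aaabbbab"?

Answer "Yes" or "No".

Execution trace:
Initial: [q0]aaabbbab
Step 1: δ(q0, a) = (q2, b, R) → b[q2]aabbbab
Step 2: δ(q2, a) = (q1, a, L) → [q1]baabbbab
Step 3: δ(q1, b) = (q1, b, R) → b[q1]aabbbab
Step 4: δ(q1, a) = (q0, a, R) → ba[q0]abbbab
Step 5: δ(q0, a) = (q2, b, R) → bab[q2]bbbab
Step 6: δ(q2, b) = (q0, b, R) → babb[q0]bbab
Step 7: δ(q0, b) = (q0, □, R) → babb□[q0]bab
Step 8: δ(q0, b) = (q0, □, R) → babb□□[q0]ab
Step 9: δ(q0, a) = (q2, b, R) → babb□□b[q2]b
Step 10: δ(q2, b) = (q0, b, R) → babb□□bb[q0]□

No transition is defined for δ(q0, □). By convention the machine halts and rejects.
The machine halted after 10 steps (within the 25-step bound).

Answer: Yes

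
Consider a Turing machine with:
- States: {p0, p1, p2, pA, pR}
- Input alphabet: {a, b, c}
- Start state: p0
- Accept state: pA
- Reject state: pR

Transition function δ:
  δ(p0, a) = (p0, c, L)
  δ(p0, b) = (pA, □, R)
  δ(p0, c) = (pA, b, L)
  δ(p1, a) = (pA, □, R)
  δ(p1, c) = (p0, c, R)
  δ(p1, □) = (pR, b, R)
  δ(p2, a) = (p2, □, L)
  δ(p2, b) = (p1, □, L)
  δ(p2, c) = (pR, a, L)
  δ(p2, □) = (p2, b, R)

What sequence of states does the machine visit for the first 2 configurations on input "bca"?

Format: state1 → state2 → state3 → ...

Execution trace:
Initial: [p0]bca
Step 1: δ(p0, b) = (pA, □, R) → □[pA]ca

The machine reaches the accept state pA and halts.

State sequence: p0 → pA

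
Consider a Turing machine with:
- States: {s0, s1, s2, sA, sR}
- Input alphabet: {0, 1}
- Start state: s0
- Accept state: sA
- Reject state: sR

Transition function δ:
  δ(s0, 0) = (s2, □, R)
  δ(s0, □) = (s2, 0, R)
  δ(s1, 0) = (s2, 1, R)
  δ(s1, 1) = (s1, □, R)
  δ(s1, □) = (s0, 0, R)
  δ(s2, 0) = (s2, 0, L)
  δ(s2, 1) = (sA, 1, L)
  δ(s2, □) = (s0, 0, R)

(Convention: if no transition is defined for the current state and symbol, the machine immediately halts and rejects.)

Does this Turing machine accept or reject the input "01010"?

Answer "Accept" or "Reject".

Execution trace:
Initial: [s0]01010
Step 1: δ(s0, 0) = (s2, □, R) → □[s2]1010
Step 2: δ(s2, 1) = (sA, 1, L) → [sA]□1010

The machine reaches the accept state sA and halts.

Answer: Accept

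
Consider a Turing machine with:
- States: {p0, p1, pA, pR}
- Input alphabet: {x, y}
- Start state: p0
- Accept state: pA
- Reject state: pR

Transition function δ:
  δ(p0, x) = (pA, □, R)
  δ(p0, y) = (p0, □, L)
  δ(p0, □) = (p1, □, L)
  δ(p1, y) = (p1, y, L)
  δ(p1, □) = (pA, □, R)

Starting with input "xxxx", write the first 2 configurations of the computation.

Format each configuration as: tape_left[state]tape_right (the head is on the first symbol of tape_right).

Transitions applied:
Step 1: δ(p0, x) = (pA, □, R)

The first 2 configurations are:
[p0]xxxx ⊢ □[pA]xxx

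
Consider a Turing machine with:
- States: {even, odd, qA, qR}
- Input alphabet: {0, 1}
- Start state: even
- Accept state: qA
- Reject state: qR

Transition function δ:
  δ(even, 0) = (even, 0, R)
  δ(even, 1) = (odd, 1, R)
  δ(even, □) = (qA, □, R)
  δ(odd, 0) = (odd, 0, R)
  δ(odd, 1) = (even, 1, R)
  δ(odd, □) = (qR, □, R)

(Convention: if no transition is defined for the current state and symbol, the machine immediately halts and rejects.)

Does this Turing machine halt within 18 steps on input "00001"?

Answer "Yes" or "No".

Execution trace:
Initial: [even]00001
Step 1: δ(even, 0) = (even, 0, R) → 0[even]0001
Step 2: δ(even, 0) = (even, 0, R) → 00[even]001
Step 3: δ(even, 0) = (even, 0, R) → 000[even]01
Step 4: δ(even, 0) = (even, 0, R) → 0000[even]1
Step 5: δ(even, 1) = (odd, 1, R) → 00001[odd]□
Step 6: δ(odd, □) = (qR, □, R) → 00001□[qR]□

The machine reaches the reject state qR and halts.
The machine halted after 6 steps (within the 18-step bound).

Answer: Yes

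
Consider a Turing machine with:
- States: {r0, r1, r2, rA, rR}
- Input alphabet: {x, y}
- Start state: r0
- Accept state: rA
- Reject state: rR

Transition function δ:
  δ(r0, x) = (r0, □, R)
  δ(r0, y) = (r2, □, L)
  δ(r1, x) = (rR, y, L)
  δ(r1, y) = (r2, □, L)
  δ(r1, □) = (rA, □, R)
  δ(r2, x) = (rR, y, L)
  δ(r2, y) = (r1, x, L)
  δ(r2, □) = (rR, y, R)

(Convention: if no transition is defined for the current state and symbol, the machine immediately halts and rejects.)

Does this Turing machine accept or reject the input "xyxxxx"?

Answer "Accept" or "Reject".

Execution trace:
Initial: [r0]xyxxxx
Step 1: δ(r0, x) = (r0, □, R) → □[r0]yxxxx
Step 2: δ(r0, y) = (r2, □, L) → [r2]□□xxxx
Step 3: δ(r2, □) = (rR, y, R) → y[rR]□xxxx

The machine reaches the reject state rR and halts.

Answer: Reject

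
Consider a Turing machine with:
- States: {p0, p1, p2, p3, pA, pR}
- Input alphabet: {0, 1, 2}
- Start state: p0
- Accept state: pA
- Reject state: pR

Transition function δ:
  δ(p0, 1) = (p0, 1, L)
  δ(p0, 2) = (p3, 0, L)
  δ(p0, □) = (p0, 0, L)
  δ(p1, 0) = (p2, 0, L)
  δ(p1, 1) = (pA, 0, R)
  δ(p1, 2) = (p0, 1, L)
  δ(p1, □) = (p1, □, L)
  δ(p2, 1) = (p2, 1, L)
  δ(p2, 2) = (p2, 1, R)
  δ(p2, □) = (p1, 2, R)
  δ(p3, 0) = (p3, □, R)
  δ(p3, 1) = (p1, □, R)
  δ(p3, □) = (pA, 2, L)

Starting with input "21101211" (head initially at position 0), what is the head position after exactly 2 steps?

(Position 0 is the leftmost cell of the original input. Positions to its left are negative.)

Execution trace (head position shown):
Step 0: [p0]21101211  (head at position 0)
Step 1: move left → [p3]□01101211  (head at position -1)
Step 2: move left → [pA]□201101211  (head at position -2)

After 2 steps, the head is at position -2.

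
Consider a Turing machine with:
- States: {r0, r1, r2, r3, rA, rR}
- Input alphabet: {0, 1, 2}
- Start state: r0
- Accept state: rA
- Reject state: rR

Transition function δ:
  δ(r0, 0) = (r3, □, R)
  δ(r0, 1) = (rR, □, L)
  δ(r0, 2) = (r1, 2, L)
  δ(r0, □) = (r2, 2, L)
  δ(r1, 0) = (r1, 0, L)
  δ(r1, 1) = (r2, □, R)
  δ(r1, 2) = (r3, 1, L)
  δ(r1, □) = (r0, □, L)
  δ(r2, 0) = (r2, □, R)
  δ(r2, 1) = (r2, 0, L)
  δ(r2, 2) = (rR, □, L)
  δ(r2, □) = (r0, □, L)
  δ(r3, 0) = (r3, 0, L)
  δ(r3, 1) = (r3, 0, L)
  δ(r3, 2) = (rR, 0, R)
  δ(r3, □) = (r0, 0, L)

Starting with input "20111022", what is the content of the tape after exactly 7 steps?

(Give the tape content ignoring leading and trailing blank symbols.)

Execution trace:
Initial: [r0]20111022
Step 1: δ(r0, 2) = (r1, 2, L) → [r1]□20111022
Step 2: δ(r1, □) = (r0, □, L) → [r0]□□20111022
Step 3: δ(r0, □) = (r2, 2, L) → [r2]□2□20111022
Step 4: δ(r2, □) = (r0, □, L) → [r0]□□2□20111022
Step 5: δ(r0, □) = (r2, 2, L) → [r2]□2□2□20111022
Step 6: δ(r2, □) = (r0, □, L) → [r0]□□2□2□20111022
Step 7: δ(r0, □) = (r2, 2, L) → [r2]□2□2□2□20111022

After 7 steps, the tape (ignoring leading/trailing blanks) is: 2□2□2□20111022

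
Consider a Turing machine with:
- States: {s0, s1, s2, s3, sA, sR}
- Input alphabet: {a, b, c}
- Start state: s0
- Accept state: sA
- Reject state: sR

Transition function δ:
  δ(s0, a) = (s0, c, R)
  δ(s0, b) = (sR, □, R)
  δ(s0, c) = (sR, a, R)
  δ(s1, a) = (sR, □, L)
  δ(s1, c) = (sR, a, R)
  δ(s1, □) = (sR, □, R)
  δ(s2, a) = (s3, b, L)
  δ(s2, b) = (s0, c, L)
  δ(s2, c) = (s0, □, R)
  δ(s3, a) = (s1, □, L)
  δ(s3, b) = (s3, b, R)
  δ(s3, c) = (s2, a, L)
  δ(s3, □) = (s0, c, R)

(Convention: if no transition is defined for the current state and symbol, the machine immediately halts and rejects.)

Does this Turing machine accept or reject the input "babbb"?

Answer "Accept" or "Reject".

Execution trace:
Initial: [s0]babbb
Step 1: δ(s0, b) = (sR, □, R) → □[sR]abbb

The machine reaches the reject state sR and halts.

Answer: Reject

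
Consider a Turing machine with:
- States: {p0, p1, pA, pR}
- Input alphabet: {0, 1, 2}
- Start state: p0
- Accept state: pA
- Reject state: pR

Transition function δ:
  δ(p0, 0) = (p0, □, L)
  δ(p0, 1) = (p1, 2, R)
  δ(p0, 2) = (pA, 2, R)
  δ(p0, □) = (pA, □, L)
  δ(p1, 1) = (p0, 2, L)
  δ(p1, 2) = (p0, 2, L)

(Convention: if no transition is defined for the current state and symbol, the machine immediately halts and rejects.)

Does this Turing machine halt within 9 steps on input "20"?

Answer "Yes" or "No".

Execution trace:
Initial: [p0]20
Step 1: δ(p0, 2) = (pA, 2, R) → 2[pA]0

The machine reaches the accept state pA and halts.
The machine halted after 1 step (within the 9-step bound).

Answer: Yes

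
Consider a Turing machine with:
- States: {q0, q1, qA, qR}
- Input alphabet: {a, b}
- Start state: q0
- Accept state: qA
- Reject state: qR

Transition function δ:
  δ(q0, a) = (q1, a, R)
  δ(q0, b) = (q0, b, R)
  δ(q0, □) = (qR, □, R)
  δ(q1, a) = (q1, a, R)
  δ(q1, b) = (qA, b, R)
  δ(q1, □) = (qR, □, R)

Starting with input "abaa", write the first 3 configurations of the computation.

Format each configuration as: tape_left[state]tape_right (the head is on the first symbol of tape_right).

Transitions applied:
Step 1: δ(q0, a) = (q1, a, R)
Step 2: δ(q1, b) = (qA, b, R)

The first 3 configurations are:
[q0]abaa ⊢ a[q1]baa ⊢ ab[qA]aa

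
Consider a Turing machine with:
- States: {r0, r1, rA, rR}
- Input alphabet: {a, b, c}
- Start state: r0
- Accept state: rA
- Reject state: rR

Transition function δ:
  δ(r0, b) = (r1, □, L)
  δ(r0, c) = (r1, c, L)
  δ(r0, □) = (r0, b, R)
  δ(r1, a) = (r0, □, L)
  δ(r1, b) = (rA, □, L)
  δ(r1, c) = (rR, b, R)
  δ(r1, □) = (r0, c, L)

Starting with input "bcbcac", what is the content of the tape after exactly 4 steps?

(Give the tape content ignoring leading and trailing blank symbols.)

Execution trace:
Initial: [r0]bcbcac
Step 1: δ(r0, b) = (r1, □, L) → [r1]□□cbcac
Step 2: δ(r1, □) = (r0, c, L) → [r0]□c□cbcac
Step 3: δ(r0, □) = (r0, b, R) → b[r0]c□cbcac
Step 4: δ(r0, c) = (r1, c, L) → [r1]bc□cbcac

After 4 steps, the tape (ignoring leading/trailing blanks) is: bc□cbcac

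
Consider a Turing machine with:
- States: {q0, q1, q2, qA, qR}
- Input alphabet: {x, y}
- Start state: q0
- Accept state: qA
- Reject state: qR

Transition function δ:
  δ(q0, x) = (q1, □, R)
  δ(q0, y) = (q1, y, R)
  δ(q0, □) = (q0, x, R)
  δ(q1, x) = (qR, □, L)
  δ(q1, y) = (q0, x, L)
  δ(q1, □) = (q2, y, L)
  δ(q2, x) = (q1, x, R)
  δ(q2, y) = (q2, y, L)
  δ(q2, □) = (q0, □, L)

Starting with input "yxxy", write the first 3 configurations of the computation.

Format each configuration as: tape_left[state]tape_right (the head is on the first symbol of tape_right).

Transitions applied:
Step 1: δ(q0, y) = (q1, y, R)
Step 2: δ(q1, x) = (qR, □, L)

The first 3 configurations are:
[q0]yxxy ⊢ y[q1]xxy ⊢ [qR]y□xy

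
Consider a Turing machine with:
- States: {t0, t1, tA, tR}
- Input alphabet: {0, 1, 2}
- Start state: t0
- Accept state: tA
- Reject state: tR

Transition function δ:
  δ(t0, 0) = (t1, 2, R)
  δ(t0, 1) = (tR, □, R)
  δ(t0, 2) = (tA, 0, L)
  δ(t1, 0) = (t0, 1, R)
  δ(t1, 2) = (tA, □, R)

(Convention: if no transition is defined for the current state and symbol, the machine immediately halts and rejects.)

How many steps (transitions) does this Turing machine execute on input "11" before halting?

Execution trace:
Initial: [t0]11
Step 1: δ(t0, 1) = (tR, □, R) → □[tR]1

The machine reaches the reject state tR and halts.

The machine executed 1 step before halting.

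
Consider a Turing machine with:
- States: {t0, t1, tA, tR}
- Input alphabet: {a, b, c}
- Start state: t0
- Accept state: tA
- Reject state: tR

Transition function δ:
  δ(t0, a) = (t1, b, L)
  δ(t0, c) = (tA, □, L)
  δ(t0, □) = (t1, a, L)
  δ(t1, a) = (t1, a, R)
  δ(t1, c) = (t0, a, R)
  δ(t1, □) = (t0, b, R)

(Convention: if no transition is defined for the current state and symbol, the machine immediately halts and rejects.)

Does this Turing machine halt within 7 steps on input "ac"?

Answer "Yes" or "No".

Execution trace:
Initial: [t0]ac
Step 1: δ(t0, a) = (t1, b, L) → [t1]□bc
Step 2: δ(t1, □) = (t0, b, R) → b[t0]bc

No transition is defined for δ(t0, b). By convention the machine halts and rejects.
The machine halted after 2 steps (within the 7-step bound).

Answer: Yes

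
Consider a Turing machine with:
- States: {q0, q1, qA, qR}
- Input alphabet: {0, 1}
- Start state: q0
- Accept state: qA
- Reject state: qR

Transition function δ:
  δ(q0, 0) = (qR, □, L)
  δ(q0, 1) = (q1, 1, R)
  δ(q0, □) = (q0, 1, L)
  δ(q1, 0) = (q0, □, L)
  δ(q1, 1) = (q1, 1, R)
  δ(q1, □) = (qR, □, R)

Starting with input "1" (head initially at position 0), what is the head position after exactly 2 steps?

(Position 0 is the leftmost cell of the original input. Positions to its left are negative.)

Execution trace (head position shown):
Step 0: [q0]1  (head at position 0)
Step 1: move right → 1[q1]□  (head at position 1)
Step 2: move right → 1□[qR]□  (head at position 2)

After 2 steps, the head is at position 2.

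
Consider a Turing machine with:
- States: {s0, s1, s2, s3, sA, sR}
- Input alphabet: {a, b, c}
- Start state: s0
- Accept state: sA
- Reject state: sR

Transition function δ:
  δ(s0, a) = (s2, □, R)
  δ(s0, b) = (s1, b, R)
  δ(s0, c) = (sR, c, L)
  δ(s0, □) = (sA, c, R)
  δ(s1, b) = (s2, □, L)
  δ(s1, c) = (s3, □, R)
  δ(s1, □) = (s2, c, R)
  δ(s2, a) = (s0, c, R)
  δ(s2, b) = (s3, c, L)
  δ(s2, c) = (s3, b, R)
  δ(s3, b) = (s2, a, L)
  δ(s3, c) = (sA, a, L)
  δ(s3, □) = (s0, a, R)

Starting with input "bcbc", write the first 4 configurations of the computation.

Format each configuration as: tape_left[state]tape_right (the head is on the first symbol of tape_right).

Transitions applied:
Step 1: δ(s0, b) = (s1, b, R)
Step 2: δ(s1, c) = (s3, □, R)
Step 3: δ(s3, b) = (s2, a, L)

The first 4 configurations are:
[s0]bcbc ⊢ b[s1]cbc ⊢ b□[s3]bc ⊢ b[s2]□ac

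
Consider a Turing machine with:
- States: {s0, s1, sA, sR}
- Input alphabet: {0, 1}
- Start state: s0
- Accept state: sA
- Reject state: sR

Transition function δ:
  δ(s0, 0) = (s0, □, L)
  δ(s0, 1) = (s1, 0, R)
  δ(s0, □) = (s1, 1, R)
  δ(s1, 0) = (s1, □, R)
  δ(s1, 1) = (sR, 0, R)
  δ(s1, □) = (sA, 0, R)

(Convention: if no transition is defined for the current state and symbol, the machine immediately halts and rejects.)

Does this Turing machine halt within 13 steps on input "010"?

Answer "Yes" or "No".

Execution trace:
Initial: [s0]010
Step 1: δ(s0, 0) = (s0, □, L) → [s0]□□10
Step 2: δ(s0, □) = (s1, 1, R) → 1[s1]□10
Step 3: δ(s1, □) = (sA, 0, R) → 10[sA]10

The machine reaches the accept state sA and halts.
The machine halted after 3 steps (within the 13-step bound).

Answer: Yes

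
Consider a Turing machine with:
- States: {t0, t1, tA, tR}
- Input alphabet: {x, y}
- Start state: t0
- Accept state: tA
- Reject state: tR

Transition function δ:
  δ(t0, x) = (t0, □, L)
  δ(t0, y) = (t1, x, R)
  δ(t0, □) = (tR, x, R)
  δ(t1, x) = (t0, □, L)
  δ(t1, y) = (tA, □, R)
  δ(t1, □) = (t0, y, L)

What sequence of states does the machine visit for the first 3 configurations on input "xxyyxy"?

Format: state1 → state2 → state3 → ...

Execution trace:
Initial: [t0]xxyyxy
Step 1: δ(t0, x) = (t0, □, L) → [t0]□□xyyxy
Step 2: δ(t0, □) = (tR, x, R) → x[tR]□xyyxy

The machine reaches the reject state tR and halts.

State sequence: t0 → t0 → tR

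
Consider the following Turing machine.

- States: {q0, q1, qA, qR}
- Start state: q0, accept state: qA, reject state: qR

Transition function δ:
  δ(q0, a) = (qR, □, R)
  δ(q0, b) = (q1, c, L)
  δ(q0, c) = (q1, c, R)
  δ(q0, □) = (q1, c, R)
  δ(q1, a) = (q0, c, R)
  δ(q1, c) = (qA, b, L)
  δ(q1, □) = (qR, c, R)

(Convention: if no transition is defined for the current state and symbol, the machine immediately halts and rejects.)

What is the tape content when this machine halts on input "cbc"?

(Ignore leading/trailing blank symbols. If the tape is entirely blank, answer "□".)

Execution trace:
Initial: [q0]cbc
Step 1: δ(q0, c) = (q1, c, R) → c[q1]bc

No transition is defined for δ(q1, b). By convention the machine halts and rejects.

Final tape (ignoring leading/trailing blanks): cbc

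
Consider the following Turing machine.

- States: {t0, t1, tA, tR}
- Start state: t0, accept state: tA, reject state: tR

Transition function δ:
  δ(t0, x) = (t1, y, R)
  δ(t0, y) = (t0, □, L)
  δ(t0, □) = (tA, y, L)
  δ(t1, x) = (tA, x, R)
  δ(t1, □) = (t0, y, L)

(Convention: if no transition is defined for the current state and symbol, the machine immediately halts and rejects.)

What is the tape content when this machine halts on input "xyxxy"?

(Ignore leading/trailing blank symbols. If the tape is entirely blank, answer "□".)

Execution trace:
Initial: [t0]xyxxy
Step 1: δ(t0, x) = (t1, y, R) → y[t1]yxxy

No transition is defined for δ(t1, y). By convention the machine halts and rejects.

Final tape (ignoring leading/trailing blanks): yyxxy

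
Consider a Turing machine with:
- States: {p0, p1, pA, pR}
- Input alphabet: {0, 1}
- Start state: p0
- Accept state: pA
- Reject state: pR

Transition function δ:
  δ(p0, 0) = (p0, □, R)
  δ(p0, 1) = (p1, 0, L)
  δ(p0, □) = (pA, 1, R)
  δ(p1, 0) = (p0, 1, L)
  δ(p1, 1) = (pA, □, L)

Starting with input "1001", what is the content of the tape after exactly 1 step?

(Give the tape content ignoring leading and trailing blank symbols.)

Execution trace:
Initial: [p0]1001
Step 1: δ(p0, 1) = (p1, 0, L) → [p1]□0001

No transition is defined for δ(p1, □). By convention the machine halts and rejects.

After 1 step, the tape (ignoring leading/trailing blanks) is: 0001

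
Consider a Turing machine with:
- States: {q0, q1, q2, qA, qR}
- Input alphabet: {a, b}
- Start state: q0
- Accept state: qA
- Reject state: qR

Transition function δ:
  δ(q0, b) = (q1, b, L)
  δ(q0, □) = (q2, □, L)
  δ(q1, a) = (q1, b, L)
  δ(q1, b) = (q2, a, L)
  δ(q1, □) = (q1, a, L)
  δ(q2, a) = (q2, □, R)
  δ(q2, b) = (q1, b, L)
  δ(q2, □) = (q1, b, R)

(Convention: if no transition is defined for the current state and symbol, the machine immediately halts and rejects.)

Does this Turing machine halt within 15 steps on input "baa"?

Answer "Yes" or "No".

Execution trace:
Initial: [q0]baa
Step 1: δ(q0, b) = (q1, b, L) → [q1]□baa
Step 2: δ(q1, □) = (q1, a, L) → [q1]□abaa
Step 3: δ(q1, □) = (q1, a, L) → [q1]□aabaa
Step 4: δ(q1, □) = (q1, a, L) → [q1]□aaabaa
Step 5: δ(q1, □) = (q1, a, L) → [q1]□aaaabaa
Step 6: δ(q1, □) = (q1, a, L) → [q1]□aaaaabaa
Step 7: δ(q1, □) = (q1, a, L) → [q1]□aaaaaabaa
Step 8: δ(q1, □) = (q1, a, L) → [q1]□aaaaaaabaa
Step 9: δ(q1, □) = (q1, a, L) → [q1]□aaaaaaaabaa
Step 10: δ(q1, □) = (q1, a, L) → [q1]□aaaaaaaaabaa
Step 11: δ(q1, □) = (q1, a, L) → [q1]□aaaaaaaaaabaa
Step 12: δ(q1, □) = (q1, a, L) → [q1]□aaaaaaaaaaabaa
Step 13: δ(q1, □) = (q1, a, L) → [q1]□aaaaaaaaaaaabaa
Step 14: δ(q1, □) = (q1, a, L) → [q1]□aaaaaaaaaaaaabaa
Step 15: δ(q1, □) = (q1, a, L) → [q1]□aaaaaaaaaaaaaabaa

The machine has not reached a halting state after 15 steps.
The machine did not halt within the 15-step bound.

Answer: No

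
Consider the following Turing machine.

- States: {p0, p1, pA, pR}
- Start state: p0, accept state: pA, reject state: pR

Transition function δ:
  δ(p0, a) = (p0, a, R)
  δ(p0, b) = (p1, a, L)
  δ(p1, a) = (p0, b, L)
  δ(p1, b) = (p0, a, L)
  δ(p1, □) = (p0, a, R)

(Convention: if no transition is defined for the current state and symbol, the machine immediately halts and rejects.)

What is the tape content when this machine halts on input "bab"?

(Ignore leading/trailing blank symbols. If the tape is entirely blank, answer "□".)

Execution trace:
Initial: [p0]bab
Step 1: δ(p0, b) = (p1, a, L) → [p1]□aab
Step 2: δ(p1, □) = (p0, a, R) → a[p0]aab
Step 3: δ(p0, a) = (p0, a, R) → aa[p0]ab
Step 4: δ(p0, a) = (p0, a, R) → aaa[p0]b
Step 5: δ(p0, b) = (p1, a, L) → aa[p1]aa
Step 6: δ(p1, a) = (p0, b, L) → a[p0]aba
Step 7: δ(p0, a) = (p0, a, R) → aa[p0]ba
Step 8: δ(p0, b) = (p1, a, L) → a[p1]aaa
Step 9: δ(p1, a) = (p0, b, L) → [p0]abaa
Step 10: δ(p0, a) = (p0, a, R) → a[p0]baa
Step 11: δ(p0, b) = (p1, a, L) → [p1]aaaa
Step 12: δ(p1, a) = (p0, b, L) → [p0]□baaa

No transition is defined for δ(p0, □). By convention the machine halts and rejects.

Final tape (ignoring leading/trailing blanks): baaa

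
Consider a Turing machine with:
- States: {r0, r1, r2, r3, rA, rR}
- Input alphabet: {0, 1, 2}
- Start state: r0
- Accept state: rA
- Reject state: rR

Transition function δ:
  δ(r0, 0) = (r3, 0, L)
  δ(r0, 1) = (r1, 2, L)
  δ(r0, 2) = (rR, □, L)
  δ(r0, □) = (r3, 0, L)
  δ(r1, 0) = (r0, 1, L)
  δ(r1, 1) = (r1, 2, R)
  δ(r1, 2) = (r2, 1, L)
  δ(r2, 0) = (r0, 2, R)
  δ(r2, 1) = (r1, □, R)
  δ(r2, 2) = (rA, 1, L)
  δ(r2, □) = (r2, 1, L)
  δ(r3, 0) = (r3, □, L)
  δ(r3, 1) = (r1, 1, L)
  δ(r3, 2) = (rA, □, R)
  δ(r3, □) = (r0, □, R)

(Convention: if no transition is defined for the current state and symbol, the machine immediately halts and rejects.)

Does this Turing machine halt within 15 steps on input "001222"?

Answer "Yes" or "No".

Execution trace:
Initial: [r0]001222
Step 1: δ(r0, 0) = (r3, 0, L) → [r3]□001222
Step 2: δ(r3, □) = (r0, □, R) → □[r0]001222
Step 3: δ(r0, 0) = (r3, 0, L) → [r3]□001222
Step 4: δ(r3, □) = (r0, □, R) → □[r0]001222
Step 5: δ(r0, 0) = (r3, 0, L) → [r3]□001222
Step 6: δ(r3, □) = (r0, □, R) → □[r0]001222
Step 7: δ(r0, 0) = (r3, 0, L) → [r3]□001222
Step 8: δ(r3, □) = (r0, □, R) → □[r0]001222
Step 9: δ(r0, 0) = (r3, 0, L) → [r3]□001222
Step 10: δ(r3, □) = (r0, □, R) → □[r0]001222
Step 11: δ(r0, 0) = (r3, 0, L) → [r3]□001222
Step 12: δ(r3, □) = (r0, □, R) → □[r0]001222
Step 13: δ(r0, 0) = (r3, 0, L) → [r3]□001222
Step 14: δ(r3, □) = (r0, □, R) → □[r0]001222
Step 15: δ(r0, 0) = (r3, 0, L) → [r3]□001222

The machine has not reached a halting state after 15 steps.
The machine did not halt within the 15-step bound.

Answer: No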